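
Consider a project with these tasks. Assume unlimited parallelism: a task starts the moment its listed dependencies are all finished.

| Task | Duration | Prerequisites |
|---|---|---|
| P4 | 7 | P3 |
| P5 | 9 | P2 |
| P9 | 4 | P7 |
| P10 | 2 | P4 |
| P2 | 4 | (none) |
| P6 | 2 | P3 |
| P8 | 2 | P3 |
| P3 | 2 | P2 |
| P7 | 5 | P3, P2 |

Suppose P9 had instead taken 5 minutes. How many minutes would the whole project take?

16

As given, the longest chain is P2→P3→P7→P9 = 4+2+5+4 = 15, so the finish is 15 minutes.
Since P9 is critical, the +1 change carries straight to that chain (now 16 minutes).
No other chain overtakes it, so the finish is 16 minutes.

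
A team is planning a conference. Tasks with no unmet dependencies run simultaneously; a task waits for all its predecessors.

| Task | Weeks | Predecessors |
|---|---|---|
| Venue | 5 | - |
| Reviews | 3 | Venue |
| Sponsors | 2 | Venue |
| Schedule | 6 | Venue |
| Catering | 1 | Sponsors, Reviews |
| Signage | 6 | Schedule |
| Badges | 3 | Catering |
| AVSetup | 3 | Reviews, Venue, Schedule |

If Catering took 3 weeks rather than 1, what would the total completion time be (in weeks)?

17

The binding path is Venue→Schedule→Signage = 5+6+6 = 17; finish at 17 weeks.
Catering has 5 weeks of float (longest path through it is 12).
The critical path is still Venue→Schedule→Signage; finish is now 17 weeks.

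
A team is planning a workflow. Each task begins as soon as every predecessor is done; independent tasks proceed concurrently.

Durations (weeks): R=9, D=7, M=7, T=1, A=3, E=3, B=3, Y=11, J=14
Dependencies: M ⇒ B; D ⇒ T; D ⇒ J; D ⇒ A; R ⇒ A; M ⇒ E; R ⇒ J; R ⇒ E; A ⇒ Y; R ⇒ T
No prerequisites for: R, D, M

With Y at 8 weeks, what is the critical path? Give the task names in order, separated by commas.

R, J

Actual critical path: R→A→Y = 9+3+11 = 23 ⇒ 23 weeks.
Since Y is critical, the -3 change carries straight to that chain (now 20 weeks).
New critical path: R→J = 9+14 = 23 ⇒ 23 weeks.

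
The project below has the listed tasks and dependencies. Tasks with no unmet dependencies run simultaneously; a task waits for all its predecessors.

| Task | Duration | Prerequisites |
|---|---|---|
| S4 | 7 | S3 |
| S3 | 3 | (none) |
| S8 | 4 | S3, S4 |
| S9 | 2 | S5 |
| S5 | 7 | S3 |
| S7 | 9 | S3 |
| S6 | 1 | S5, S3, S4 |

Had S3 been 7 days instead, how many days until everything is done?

18

Baseline: S3→S4→S8 = 3+7+4 = 14 → 14 days.
Since S3 is critical, the +4 change carries straight to that chain (now 18 days).
That remains the longest chain; total 18 days.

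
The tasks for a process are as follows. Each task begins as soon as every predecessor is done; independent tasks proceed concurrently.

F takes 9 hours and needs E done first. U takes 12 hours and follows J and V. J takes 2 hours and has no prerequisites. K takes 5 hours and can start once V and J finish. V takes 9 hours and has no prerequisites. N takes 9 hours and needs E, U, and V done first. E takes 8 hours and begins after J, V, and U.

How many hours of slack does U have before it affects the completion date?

Critical path: V→U→E→F = 9+12+8+9 = 38, so the finish is 38 hours.
U finishes as early as 21 and must finish by 21.
Float = 38 − 38 = 0.

0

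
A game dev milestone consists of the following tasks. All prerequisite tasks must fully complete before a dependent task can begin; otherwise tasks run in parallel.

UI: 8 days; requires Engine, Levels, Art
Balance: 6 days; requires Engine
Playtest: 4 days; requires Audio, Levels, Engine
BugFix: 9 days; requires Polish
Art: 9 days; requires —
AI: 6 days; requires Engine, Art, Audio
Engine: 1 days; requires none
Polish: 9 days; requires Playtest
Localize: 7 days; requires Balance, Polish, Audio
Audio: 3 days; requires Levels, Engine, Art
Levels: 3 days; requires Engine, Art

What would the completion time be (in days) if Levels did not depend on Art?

34

Before: longest chain Art→Levels→Audio→Playtest→Polish→BugFix = 9+3+3+4+9+9 = 37, finish 37.
Without Art→Levels, Levels's earliest start moves from 9 to 1.
After: Art→Audio→Playtest→Polish→BugFix = 9+3+4+9+9 = 34 → 34 days.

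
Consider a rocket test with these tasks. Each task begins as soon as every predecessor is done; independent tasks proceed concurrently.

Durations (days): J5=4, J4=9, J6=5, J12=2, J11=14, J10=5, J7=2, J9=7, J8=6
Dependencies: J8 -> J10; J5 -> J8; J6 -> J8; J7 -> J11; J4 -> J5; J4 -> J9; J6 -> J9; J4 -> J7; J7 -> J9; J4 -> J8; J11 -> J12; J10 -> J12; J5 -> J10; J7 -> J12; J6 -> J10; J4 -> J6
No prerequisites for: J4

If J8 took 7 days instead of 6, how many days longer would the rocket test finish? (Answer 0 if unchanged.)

1

Critical path before the change: J4→J6→J8→J10→J12 = 9+5+6+5+2 = 27 giving 27 days.
J8 lies on that path, so at 7 days the path becomes 28 days.
No other chain overtakes it, so the finish is 28 days.
Change in finish: 28 − 27 = +1 days.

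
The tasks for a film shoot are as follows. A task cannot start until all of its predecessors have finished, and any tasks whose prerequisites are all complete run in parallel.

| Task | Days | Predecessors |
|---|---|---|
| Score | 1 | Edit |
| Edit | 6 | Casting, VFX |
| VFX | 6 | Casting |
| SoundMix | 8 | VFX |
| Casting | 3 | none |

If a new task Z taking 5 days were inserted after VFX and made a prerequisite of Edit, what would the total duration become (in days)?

21

Originally the job takes 17 days.
With Z inserted, Edit now waits for max(Casting, VFX, Z).
New critical path: Casting→VFX→Z→Edit→Score = 3+6+5+6+1 = 21 ⇒ 21 days.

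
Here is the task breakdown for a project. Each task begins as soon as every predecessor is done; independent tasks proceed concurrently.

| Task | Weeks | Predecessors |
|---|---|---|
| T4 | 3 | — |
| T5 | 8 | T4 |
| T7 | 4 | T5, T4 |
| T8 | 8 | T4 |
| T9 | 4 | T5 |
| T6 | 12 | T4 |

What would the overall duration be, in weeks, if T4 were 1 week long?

As given, the longest chain is T4→T5→T7 = 3+8+4 = 15, so the finish is 15 weeks.
T4 is on the critical path; changing it to 1 makes that path 13 weeks.
No other chain overtakes it, so the finish is 13 weeks.

13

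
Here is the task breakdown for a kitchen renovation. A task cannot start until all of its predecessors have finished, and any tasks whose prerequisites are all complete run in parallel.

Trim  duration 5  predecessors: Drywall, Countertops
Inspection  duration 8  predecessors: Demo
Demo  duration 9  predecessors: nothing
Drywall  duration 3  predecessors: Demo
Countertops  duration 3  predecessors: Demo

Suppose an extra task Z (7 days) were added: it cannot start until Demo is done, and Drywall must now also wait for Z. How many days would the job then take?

24

Originally the job takes 17 days.
With Z inserted, Drywall now waits for max(Demo, Z).
New critical path: Demo→Z→Drywall→Trim = 9+7+3+5 = 24 ⇒ 24 days.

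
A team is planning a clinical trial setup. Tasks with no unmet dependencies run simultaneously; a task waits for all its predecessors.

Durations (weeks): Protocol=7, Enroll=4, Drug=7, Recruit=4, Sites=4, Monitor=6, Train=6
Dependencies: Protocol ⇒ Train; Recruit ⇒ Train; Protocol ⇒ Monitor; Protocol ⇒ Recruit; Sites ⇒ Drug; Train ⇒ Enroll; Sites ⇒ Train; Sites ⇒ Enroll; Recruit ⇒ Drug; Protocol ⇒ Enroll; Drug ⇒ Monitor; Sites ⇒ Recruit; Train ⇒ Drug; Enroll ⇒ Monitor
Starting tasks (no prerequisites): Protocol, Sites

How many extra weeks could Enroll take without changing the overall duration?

3

The longest chain is Protocol→Recruit→Train→Drug→Monitor = 7+4+6+7+6 = 30; overall finish 30 weeks.
Enroll finishes as early as 21 and must finish by 24.
Float = 30 − 27 = 3.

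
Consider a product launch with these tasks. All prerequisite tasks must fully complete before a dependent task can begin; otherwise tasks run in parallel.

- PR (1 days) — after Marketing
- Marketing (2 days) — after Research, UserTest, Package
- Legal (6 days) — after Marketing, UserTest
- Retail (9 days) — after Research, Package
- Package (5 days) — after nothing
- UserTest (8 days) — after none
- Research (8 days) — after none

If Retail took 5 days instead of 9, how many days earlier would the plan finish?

1

Critical path before the change: Research→Retail = 8+9 = 17 giving 17 days.
Since Retail is critical, the -4 change carries straight to that chain (now 13 days).
New critical path: Research→Marketing→Legal = 8+2+6 = 16 ⇒ 16 days.
Change in finish: 16 − 17 = -1 days.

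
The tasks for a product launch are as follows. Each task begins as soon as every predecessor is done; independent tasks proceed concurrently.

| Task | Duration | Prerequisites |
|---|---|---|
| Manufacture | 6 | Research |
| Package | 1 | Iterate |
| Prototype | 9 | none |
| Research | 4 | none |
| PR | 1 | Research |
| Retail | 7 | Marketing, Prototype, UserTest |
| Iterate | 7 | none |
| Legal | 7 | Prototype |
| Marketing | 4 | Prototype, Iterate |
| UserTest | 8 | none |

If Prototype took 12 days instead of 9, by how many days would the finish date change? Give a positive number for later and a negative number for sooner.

Baseline: Prototype→Marketing→Retail = 9+4+7 = 20 → 20 days.
Prototype is on the critical path; changing it to 12 makes that path 23 days.
No other chain overtakes it, so the finish is 23 days.
Change in finish: 23 − 20 = +3 days.

3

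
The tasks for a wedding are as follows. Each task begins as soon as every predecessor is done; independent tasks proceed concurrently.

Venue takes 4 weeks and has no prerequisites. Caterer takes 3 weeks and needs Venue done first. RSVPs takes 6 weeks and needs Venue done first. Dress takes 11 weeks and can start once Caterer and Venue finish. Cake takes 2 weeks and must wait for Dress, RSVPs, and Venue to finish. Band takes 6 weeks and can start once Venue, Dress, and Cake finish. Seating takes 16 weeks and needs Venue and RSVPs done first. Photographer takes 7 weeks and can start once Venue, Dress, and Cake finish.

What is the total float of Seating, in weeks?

1

Venue→Caterer→Dress→Cake→Photographer = 4+3+11+2+7 = 27 sets the makespan at 27 weeks.
Seating finishes as early as 26 and must finish by 27.
So Seating can slip 27 − 26 = 1 week.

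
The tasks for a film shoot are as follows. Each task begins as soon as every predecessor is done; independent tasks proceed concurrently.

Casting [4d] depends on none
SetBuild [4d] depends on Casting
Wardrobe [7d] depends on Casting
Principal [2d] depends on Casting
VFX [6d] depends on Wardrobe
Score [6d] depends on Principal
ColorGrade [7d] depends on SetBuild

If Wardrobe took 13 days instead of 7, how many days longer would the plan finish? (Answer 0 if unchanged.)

6

As given, the longest chain is Casting→Wardrobe→VFX = 4+7+6 = 17, so the finish is 17 days.
Since Wardrobe is critical, the +6 change carries straight to that chain (now 23 days).
No other chain overtakes it, so the finish is 23 days.
Change in finish: 23 − 17 = +6 days.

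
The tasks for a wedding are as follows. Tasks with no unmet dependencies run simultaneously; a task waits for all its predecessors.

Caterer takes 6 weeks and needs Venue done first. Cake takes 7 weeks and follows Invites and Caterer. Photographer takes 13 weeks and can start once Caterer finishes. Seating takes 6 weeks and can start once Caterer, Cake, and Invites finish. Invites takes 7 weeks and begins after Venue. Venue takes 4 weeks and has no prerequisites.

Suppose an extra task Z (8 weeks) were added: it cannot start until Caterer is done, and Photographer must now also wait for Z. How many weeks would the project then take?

31

Originally the project takes 24 weeks.
With Z inserted, Photographer now waits for max(Caterer, Z).
New critical path: Venue→Caterer→Z→Photographer = 4+6+8+13 = 31 ⇒ 31 weeks.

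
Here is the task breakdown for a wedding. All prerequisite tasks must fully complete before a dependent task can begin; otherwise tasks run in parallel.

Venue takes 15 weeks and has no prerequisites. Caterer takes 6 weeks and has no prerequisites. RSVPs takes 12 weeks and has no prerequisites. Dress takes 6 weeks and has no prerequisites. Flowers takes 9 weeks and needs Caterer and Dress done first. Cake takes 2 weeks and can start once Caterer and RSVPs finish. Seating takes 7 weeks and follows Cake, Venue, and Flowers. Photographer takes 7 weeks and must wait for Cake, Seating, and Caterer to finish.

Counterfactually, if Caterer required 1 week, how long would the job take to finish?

Baseline: Caterer→Flowers→Seating→Photographer = 6+9+7+7 = 29 → 29 weeks.
Caterer lies on that path, so at 1 week the path becomes 24 weeks.
The binding chain switches to Venue→Seating→Photographer = 15+7+7 = 29; finish 29 weeks.

29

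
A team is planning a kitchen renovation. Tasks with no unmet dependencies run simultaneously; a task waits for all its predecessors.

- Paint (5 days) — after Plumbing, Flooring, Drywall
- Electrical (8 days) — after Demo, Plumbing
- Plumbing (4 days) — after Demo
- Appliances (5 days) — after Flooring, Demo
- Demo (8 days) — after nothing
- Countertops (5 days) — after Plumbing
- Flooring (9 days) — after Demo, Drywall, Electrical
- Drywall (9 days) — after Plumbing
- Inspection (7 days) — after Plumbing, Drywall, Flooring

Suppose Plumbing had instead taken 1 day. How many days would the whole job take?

Actual critical path: Demo→Plumbing→Drywall→Flooring→Inspection = 8+4+9+9+7 = 37 ⇒ 37 days.
Plumbing is on the critical path; changing it to 1 makes that path 34 days.
No other chain overtakes it, so the finish is 34 days.

34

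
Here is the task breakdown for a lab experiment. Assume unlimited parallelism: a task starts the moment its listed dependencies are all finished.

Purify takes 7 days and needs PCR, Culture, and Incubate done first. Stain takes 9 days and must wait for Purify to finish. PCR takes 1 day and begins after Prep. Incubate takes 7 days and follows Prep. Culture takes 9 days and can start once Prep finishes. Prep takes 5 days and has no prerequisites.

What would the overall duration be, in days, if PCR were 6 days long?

30

Baseline: Prep→Culture→Purify→Stain = 5+9+7+9 = 30 → 30 days.
The longest path through PCR is only 22 days, so PCR has float 8.
That remains the longest chain; total 30 days.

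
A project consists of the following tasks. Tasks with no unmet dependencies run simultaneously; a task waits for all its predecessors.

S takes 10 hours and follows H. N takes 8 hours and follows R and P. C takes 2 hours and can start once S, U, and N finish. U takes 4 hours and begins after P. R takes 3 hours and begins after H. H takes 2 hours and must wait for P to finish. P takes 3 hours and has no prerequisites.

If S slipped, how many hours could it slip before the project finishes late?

P→H→R→N→C = 3+2+3+8+2 = 18 sets the makespan at 18 hours.
S finishes as early as 15 and must finish by 16.
So S can slip 16 − 15 = 1 hour.

1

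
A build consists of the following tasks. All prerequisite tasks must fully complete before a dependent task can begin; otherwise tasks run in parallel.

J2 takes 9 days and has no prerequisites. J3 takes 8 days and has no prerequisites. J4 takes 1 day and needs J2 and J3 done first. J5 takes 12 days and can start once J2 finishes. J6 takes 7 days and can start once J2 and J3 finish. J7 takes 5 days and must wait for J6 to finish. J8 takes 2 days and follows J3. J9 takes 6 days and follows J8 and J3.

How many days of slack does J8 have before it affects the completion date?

Critical path: J2→J5 = 9+12 = 21, so the finish is 21 days.
J8 finishes as early as 10 and must finish by 15.
Slack of J8 = 13 − 8 = 5 days.

5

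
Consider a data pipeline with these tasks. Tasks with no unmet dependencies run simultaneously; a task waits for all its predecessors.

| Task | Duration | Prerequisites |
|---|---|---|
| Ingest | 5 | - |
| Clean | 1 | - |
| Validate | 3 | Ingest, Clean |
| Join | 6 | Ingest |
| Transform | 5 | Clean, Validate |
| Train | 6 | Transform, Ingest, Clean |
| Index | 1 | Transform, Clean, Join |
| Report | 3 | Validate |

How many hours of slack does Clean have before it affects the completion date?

4

Critical path: Ingest→Validate→Transform→Train = 5+3+5+6 = 19, so the finish is 19 hours.
Longest path through Clean: 15 hours (earliest finish 1, latest finish 5).
Float = 19 − 15 = 4.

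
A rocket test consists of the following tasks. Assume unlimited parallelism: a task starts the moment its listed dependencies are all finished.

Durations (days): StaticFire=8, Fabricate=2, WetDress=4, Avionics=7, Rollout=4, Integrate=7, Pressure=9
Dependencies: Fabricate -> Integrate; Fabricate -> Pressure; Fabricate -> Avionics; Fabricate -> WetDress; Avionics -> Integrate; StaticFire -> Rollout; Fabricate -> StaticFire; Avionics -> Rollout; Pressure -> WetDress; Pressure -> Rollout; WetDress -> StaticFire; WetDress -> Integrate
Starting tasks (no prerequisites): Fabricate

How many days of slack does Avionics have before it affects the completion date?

Fabricate→Pressure→WetDress→StaticFire→Rollout = 2+9+4+8+4 = 27 sets the makespan at 27 days.
Longest path through Avionics: 16 days (earliest finish 9, latest finish 20).
Float = 27 − 16 = 11.

11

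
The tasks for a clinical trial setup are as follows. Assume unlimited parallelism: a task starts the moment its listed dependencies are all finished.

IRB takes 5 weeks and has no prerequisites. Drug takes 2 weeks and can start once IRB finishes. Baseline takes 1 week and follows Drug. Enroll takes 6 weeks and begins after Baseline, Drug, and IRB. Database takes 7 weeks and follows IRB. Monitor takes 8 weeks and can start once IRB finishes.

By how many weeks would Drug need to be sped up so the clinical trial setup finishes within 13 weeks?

1

Current finish: 14 weeks; target: 13.
Drug is on every critical path, so each week cut from Drug cuts the finish by one (this holds down to a finish of 13).
Need 14 − 13 = 1 week off Drug → Drug becomes 1 week, finish becomes 13.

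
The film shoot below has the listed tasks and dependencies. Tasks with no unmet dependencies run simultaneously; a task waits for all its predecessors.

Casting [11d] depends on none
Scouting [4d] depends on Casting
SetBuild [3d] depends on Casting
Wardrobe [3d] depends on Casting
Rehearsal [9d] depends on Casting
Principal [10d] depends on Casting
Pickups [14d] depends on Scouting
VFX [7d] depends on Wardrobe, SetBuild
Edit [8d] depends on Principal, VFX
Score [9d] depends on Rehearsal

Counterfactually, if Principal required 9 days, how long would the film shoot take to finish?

29

Baseline: Casting→Principal→Edit = 11+10+8 = 29 → 29 days.
Since Principal is critical, the -1 change carries straight to that chain (now 28 days).
New critical path: Casting→Scouting→Pickups = 11+4+14 = 29 ⇒ 29 days.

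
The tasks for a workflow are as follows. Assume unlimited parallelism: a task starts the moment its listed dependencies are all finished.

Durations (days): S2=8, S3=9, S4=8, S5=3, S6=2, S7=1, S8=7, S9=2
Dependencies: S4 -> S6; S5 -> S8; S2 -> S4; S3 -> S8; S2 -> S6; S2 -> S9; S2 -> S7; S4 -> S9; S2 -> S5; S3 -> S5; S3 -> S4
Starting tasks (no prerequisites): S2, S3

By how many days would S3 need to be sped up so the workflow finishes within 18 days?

Current finish: 19 days; target: 18.
S3 is on every critical path, so each day cut from S3 cuts the finish by one (this holds down to a finish of 18).
Need 19 − 18 = 1 day off S3 → S3 becomes 8 days, finish becomes 18.

1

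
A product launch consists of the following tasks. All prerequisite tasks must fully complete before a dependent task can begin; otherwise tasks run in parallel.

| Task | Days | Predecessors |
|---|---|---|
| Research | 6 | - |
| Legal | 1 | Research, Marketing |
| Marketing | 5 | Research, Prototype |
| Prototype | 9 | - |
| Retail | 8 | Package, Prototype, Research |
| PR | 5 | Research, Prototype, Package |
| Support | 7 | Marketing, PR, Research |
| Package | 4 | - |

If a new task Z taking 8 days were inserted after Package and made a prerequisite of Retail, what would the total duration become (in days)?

21

Originally the product launch takes 21 days.
With Z inserted, Retail now waits for max(Package, Prototype, Research, Z).
New critical path: Prototype→Marketing→Support = 9+5+7 = 21 ⇒ 21 days.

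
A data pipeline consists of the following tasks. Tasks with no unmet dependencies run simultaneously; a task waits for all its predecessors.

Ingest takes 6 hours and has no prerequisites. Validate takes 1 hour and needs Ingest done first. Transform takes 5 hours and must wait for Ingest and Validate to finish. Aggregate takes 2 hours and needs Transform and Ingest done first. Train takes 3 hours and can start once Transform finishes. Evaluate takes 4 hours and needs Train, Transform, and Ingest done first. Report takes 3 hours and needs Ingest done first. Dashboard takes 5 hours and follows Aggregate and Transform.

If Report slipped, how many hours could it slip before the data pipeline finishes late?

10

The longest chain is Ingest→Validate→Transform→Aggregate→Dashboard = 6+1+5+2+5 = 19; overall finish 19 hours.
Report finishes as early as 9 and must finish by 19.
Slack of Report = 16 − 6 = 10 hours.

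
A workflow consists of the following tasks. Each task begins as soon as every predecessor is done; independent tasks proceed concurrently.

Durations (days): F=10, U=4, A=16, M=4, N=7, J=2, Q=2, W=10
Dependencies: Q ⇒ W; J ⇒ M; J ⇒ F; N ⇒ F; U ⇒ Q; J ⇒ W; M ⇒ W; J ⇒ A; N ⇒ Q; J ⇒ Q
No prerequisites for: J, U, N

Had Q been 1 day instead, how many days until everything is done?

18

The binding path is N→Q→W = 7+2+10 = 19; finish at 19 days.
Q lies on that path, so at 1 day the path becomes 18 days.
Now J→A = 2+16 = 18 is longest, so the finish becomes 18 days.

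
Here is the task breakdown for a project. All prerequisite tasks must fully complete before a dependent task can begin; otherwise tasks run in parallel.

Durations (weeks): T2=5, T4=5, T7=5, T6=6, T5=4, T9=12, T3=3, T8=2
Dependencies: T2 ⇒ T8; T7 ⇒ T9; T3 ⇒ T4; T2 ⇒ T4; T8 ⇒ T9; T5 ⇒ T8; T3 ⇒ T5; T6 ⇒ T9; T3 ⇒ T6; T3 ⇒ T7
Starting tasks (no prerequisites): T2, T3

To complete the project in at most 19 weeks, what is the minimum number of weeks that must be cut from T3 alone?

Current finish: 21 weeks; target: 19.
T3 is on every critical path, so each week cut from T3 cuts the finish by one (this holds down to a finish of 19).
Need 21 − 19 = 2 weeks off T3 → T3 becomes 1 week, finish becomes 19.

2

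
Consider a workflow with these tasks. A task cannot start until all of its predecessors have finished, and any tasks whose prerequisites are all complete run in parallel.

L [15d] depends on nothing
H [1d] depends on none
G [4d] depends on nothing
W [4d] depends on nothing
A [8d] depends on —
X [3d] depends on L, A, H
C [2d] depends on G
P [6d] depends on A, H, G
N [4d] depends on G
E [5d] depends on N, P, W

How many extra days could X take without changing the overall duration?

1

A→P→E = 8+6+5 = 19 sets the makespan at 19 days.
Longest path through X: 18 days (earliest finish 18, latest finish 19).
Float = 19 − 18 = 1.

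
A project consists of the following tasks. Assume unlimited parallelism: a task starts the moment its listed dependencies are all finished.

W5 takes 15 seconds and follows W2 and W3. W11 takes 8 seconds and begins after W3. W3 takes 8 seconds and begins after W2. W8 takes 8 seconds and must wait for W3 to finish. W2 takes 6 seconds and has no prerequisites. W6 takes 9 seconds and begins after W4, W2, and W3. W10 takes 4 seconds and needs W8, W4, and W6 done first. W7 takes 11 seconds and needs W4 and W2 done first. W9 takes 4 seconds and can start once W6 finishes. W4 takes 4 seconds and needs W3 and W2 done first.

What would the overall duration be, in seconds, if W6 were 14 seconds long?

As given, the longest chain is W2→W3→W4→W6→W9 = 6+8+4+9+4 = 31, so the finish is 31 seconds.
W6 lies on that path, so at 14 seconds the path becomes 36 seconds.
The critical path is still W2→W3→W4→W6→W9; finish is now 36 seconds.

36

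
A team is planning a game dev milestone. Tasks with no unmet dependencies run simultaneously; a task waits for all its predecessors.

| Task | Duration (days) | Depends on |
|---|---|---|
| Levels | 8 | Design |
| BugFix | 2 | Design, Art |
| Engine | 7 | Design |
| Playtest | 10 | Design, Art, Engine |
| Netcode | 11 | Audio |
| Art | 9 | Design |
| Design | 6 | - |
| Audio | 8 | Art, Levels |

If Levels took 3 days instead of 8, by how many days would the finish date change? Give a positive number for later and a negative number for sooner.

Actual critical path: Design→Art→Audio→Netcode = 6+9+8+11 = 34 ⇒ 34 days.
Levels has 1 day of float (longest path through it is 33).
The critical path is still Design→Art→Audio→Netcode; finish is now 34 days.
Change in finish: 34 − 34 = +0 days.

0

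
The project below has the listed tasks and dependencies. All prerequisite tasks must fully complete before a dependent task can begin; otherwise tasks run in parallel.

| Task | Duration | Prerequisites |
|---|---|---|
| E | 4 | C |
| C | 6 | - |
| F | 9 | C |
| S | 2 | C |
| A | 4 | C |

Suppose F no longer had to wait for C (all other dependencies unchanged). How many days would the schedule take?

Original critical path: C→F = 6+9 = 15 ⇒ 15 days.
Without C→F, F's earliest start moves from 6 to 0.
New critical path: C→A = 6+4 = 10 ⇒ 10 days.

10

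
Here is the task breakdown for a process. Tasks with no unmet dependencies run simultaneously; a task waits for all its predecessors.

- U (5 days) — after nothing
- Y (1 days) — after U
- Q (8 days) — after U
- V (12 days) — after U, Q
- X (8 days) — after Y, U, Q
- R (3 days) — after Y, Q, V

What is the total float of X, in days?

7

Critical path: U→Q→V→R = 5+8+12+3 = 28, so the finish is 28 days.
The longest chain containing X totals 21 days.
Float = 28 − 21 = 7.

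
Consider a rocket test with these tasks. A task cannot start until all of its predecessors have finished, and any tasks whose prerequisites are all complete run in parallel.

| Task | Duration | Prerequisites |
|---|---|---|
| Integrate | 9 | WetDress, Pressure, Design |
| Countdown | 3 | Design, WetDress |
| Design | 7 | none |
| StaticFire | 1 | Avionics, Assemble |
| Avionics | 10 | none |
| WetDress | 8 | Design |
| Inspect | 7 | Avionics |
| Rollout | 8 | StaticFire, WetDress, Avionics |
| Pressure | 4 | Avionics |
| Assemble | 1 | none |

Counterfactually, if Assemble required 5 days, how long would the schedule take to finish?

As given, the longest chain is Design→WetDress→Integrate = 7+8+9 = 24, so the finish is 24 days.
Assemble is off the critical path — its longest chain is 10 days, giving 14 of slack.
That remains the longest chain; total 24 days.

24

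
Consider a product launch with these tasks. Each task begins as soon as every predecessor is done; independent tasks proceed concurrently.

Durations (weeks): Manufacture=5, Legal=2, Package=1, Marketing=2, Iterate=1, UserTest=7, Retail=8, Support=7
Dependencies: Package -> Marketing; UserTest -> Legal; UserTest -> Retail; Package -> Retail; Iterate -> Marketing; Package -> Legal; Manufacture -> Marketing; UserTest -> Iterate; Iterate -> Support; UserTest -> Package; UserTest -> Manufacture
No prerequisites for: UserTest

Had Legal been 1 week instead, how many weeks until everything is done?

16

Critical path before the change: UserTest→Package→Retail = 7+1+8 = 16 giving 16 weeks.
Legal has 6 weeks of float (longest path through it is 10).
That remains the longest chain; total 16 weeks.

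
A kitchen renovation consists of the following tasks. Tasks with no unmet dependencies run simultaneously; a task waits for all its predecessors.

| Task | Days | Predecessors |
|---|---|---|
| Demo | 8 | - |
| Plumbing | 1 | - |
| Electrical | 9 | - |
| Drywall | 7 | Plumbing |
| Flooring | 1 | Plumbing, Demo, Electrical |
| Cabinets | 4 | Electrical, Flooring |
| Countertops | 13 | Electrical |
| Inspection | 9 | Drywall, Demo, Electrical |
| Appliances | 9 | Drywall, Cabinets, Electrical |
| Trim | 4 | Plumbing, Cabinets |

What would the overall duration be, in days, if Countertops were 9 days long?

Baseline: Electrical→Flooring→Cabinets→Appliances = 9+1+4+9 = 23 → 23 days.
Countertops has 1 day of float (longest path through it is 22).
The critical path is still Electrical→Flooring→Cabinets→Appliances; finish is now 23 days.

23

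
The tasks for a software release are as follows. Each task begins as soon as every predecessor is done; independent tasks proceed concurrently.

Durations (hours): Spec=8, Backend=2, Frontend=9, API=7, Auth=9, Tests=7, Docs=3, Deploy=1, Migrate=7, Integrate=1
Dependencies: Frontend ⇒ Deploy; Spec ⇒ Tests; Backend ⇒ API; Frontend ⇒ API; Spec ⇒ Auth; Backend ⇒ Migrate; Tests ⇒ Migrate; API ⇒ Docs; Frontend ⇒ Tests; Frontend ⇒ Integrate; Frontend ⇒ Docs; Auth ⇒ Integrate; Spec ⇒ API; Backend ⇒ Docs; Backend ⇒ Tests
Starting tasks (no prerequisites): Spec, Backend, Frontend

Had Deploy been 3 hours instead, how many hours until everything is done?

Critical path before the change: Frontend→Tests→Migrate = 9+7+7 = 23 giving 23 hours.
Deploy has 13 hours of float (longest path through it is 10).
That remains the longest chain; total 23 hours.

23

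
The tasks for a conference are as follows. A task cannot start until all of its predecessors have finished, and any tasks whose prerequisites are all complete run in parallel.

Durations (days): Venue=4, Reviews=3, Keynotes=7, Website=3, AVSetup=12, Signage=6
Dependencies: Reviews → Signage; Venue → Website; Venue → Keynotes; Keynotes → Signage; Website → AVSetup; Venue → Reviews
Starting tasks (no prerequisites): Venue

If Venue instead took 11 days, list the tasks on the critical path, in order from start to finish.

Critical path before the change: Venue→Website→AVSetup = 4+3+12 = 19 giving 19 days.
Venue lies on that path, so at 11 days the path becomes 26 days.
The critical path is still Venue→Website→AVSetup; finish is now 26 days.

Venue, Website, AVSetup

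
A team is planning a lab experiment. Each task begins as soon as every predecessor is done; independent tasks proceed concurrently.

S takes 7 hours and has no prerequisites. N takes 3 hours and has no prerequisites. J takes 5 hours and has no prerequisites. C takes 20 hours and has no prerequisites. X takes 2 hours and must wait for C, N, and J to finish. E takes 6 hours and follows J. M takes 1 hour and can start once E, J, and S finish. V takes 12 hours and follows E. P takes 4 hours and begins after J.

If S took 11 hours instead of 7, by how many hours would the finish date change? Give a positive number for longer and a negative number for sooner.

0

Baseline: J→E→V = 5+6+12 = 23 → 23 hours.
S is off the critical path — its longest chain is 8 hours, giving 15 of slack.
The critical path is still J→E→V; finish is now 23 hours.
Change in finish: 23 − 23 = +0 hours.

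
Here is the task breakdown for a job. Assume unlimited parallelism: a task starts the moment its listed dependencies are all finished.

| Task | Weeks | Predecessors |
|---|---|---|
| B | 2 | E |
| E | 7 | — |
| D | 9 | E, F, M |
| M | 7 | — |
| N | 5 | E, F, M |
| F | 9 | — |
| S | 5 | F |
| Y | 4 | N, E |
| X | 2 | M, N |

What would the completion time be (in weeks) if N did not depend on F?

Before: longest chain F→N→Y = 9+5+4 = 18, finish 18.
Without F→N, N's earliest start moves from 9 to 7.
New critical path: F→D = 9+9 = 18 ⇒ 18 weeks.

18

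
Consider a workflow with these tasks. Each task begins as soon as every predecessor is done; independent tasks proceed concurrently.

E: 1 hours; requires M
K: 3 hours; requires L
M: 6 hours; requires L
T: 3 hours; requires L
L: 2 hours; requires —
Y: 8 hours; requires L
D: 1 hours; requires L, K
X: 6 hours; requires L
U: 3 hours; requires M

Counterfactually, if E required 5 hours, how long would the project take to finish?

The binding path is L→M→U = 2+6+3 = 11; finish at 11 hours.
E is off the critical path — its longest chain is 9 hours, giving 2 of slack.
The binding chain switches to L→M→E = 2+6+5 = 13; finish 13 hours.

13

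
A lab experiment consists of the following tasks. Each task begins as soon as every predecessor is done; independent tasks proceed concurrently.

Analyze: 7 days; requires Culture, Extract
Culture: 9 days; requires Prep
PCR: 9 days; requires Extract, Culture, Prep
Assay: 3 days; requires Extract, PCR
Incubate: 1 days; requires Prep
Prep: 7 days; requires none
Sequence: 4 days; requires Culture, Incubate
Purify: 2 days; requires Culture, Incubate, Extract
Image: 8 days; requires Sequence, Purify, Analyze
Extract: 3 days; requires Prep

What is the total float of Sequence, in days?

Prep→Culture→Analyze→Image = 7+9+7+8 = 31 sets the makespan at 31 days.
Sequence finishes as early as 20 and must finish by 23.
So Sequence can slip 23 − 20 = 3 days.

3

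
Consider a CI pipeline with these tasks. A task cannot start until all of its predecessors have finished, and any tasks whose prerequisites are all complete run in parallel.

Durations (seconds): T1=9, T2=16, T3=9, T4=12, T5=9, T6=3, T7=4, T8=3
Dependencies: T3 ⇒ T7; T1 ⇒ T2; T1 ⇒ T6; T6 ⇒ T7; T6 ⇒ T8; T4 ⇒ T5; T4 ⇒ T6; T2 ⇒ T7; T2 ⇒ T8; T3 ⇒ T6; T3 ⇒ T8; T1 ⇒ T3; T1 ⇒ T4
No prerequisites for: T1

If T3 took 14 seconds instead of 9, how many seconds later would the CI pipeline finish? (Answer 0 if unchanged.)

0

Actual critical path: T1→T4→T5 = 9+12+9 = 30 ⇒ 30 seconds.
T3 has 5 seconds of float (longest path through it is 25).
The binding chain switches to T1→T3→T6→T7 = 9+14+3+4 = 30; finish 30 seconds.
Change in finish: 30 − 30 = +0 seconds.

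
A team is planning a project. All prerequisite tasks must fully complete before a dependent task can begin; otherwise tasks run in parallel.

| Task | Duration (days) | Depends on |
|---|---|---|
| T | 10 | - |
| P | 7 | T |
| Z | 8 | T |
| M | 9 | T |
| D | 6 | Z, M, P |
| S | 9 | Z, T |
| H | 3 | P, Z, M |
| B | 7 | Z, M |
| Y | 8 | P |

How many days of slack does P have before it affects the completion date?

2

T→Z→S = 10+8+9 = 27 sets the makespan at 27 days.
The longest chain containing P totals 25 days.
So P can slip 19 − 17 = 2 days.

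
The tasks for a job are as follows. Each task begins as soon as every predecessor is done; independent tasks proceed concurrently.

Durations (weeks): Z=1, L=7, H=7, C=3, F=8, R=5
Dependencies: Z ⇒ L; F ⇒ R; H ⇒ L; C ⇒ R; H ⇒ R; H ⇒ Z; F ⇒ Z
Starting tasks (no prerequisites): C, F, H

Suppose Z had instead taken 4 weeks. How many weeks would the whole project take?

As given, the longest chain is F→Z→L = 8+1+7 = 16, so the finish is 16 weeks.
Since Z is critical, the +3 change carries straight to that chain (now 19 weeks).
That remains the longest chain; total 19 weeks.

19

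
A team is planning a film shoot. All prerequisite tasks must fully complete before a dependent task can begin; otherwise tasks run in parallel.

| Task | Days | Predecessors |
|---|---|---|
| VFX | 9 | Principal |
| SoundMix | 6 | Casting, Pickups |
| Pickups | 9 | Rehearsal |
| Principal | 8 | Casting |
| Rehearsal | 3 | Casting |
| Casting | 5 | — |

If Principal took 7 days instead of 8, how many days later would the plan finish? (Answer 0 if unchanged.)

0

Baseline: Casting→Rehearsal→Pickups→SoundMix = 5+3+9+6 = 23 → 23 days.
Principal has 1 day of float (longest path through it is 22).
That remains the longest chain; total 23 days.
Change in finish: 23 − 23 = +0 days.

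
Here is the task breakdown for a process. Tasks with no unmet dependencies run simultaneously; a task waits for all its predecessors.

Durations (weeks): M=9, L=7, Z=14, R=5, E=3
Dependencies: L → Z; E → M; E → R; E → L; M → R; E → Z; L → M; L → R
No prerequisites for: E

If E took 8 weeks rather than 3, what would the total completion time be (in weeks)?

Baseline: E→L→Z = 3+7+14 = 24 → 24 weeks.
E is on the critical path; changing it to 8 makes that path 29 weeks.
The critical path is still E→L→Z; finish is now 29 weeks.

29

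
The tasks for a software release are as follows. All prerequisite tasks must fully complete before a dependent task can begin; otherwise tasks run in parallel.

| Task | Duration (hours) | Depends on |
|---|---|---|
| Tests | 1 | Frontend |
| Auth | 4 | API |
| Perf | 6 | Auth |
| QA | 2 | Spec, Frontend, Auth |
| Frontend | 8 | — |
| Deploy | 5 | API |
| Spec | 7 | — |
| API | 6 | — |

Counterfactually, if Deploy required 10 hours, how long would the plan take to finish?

16

Baseline: API→Auth→Perf = 6+4+6 = 16 → 16 hours.
The longest path through Deploy is only 11 hours, so Deploy has float 5.
The critical path is still API→Auth→Perf; finish is now 16 hours.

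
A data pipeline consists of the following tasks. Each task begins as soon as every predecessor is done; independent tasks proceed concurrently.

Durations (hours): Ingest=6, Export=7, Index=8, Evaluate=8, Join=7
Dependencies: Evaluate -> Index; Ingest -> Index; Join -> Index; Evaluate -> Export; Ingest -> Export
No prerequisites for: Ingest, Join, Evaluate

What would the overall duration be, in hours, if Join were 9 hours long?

Baseline: Evaluate→Index = 8+8 = 16 → 16 hours.
Join has 1 hour of float (longest path through it is 15).
The binding chain switches to Join→Index = 9+8 = 17; finish 17 hours.

17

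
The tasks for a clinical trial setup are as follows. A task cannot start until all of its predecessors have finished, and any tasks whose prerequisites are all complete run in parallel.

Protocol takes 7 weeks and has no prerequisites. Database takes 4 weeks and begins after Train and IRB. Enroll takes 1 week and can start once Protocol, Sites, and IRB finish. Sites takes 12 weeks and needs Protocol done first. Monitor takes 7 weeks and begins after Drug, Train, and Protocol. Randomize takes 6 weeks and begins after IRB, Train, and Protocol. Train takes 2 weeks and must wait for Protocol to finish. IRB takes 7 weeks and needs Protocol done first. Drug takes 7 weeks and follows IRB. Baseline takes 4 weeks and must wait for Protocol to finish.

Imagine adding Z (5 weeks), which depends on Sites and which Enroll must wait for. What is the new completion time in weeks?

Originally the project takes 28 weeks.
With Z inserted, Enroll now waits for max(Protocol, Sites, IRB, Z).
New critical path: Protocol→IRB→Drug→Monitor = 7+7+7+7 = 28 ⇒ 28 weeks.

28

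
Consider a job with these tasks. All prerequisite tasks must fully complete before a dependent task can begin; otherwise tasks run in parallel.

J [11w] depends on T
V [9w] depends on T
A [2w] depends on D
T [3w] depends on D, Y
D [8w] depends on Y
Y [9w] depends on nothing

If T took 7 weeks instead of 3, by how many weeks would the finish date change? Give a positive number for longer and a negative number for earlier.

4

Critical path before the change: Y→D→T→J = 9+8+3+11 = 31 giving 31 weeks.
T lies on that path, so at 7 weeks the path becomes 35 weeks.
No other chain overtakes it, so the finish is 35 weeks.
Change in finish: 35 − 31 = +4 weeks.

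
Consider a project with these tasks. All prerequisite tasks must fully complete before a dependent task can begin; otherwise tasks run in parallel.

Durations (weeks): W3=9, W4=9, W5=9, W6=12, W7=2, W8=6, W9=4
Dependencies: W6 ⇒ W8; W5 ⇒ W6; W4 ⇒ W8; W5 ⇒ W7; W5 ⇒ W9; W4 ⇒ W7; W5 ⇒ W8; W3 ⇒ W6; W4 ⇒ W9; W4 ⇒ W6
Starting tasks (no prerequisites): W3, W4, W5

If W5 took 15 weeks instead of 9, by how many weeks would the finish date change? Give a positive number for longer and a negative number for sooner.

Critical path before the change: W5→W6→W8 = 9+12+6 = 27 giving 27 weeks.
W5 is on the critical path; changing it to 15 makes that path 33 weeks.
That remains the longest chain; total 33 weeks.
Change in finish: 33 − 27 = +6 weeks.

6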